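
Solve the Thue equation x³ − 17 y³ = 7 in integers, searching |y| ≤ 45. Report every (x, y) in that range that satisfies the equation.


The equation is x³ - 17y³ = 7. For fixed y, x³ = 17·y³ + 7, so a solution requires the RHS to be a perfect cube.
Strategy: iterate y from -45 to 45, compute RHS = 17·y³ + 7, and check whether it is a (positive or negative) perfect cube.
Check small values of y:
  y = 0: RHS = 7 is not a perfect cube.
  y = 1: RHS = 24 is not a perfect cube.
  y = -1: RHS = -10 is not a perfect cube.
  y = 2: RHS = 143 is not a perfect cube.
  y = -2: RHS = -129 is not a perfect cube.
  y = 3: RHS = 466 is not a perfect cube.
  y = -3: RHS = -452 is not a perfect cube.
Continuing the search up to |y| = 45 finds no solutions either.
No (x, y) in the scanned range satisfies the equation.

No integer solutions with |y| ≤ 45.


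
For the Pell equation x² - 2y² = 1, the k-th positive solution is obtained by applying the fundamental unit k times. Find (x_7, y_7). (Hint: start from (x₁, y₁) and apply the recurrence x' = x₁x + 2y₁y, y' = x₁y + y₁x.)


Step 1: Find the fundamental solution (x₁, y₁) of x² - 2y² = 1.
  Expand √2 as a continued fraction. a₀ = ⌊√2⌋ = 1; iterate m_{k+1} = d_k·a_k − m_k, d_{k+1} = (2 − m_{k+1}²)/d_k, a_{k+1} = ⌊(a₀ + m_{k+1})/d_{k+1}⌋ (starting m₀ = 0, d₀ = 1), with convergents p_k = a_k·p_{k-1} + p_{k-2}, q_k = a_k·q_{k-1} + q_{k-2} (p₋₁ = 1, q₋₁ = 0):
  k = 0: a₀ = 1; p₀/q₀ = 1/1; p₀² − 2·q₀² = 1 − 2 = -1.
  k = 1: m = 1, d = 1, a = ⌊(1 + 1)/1⌋ = 2; p/q = (2·1 + 1)/(2·1 + 0) = 3/2; p² − 2·q² = 9 − 8 = 1.
  The first convergent with p² − 2·q² = 1 gives the fundamental solution (x₁, y₁) = (3, 2).
Step 2: Apply the recurrence (x_{n+1}, y_{n+1}) = (x₁x_n + 2y₁y_n, x₁y_n + y₁x_n) repeatedly.
  From (x_1, y_1) = (3, 2): x_2 = 3·3 + 2·2·2 = 17; y_2 = 3·2 + 2·3 = 12.
  From (x_2, y_2) = (17, 12): x_3 = 3·17 + 2·2·12 = 99; y_3 = 3·12 + 2·17 = 70.
  From (x_3, y_3) = (99, 70): x_4 = 3·99 + 2·2·70 = 577; y_4 = 3·70 + 2·99 = 408.
  From (x_4, y_4) = (577, 408): x_5 = 3·577 + 2·2·408 = 3363; y_5 = 3·408 + 2·577 = 2378.
  From (x_5, y_5) = (3363, 2378): x_6 = 3·3363 + 2·2·2378 = 19601; y_6 = 3·2378 + 2·3363 = 13860.
  From (x_6, y_6) = (19601, 13860): x_7 = 3·19601 + 2·2·13860 = 114243; y_7 = 3·13860 + 2·19601 = 80782.
Step 3: Verify x_7² - 2·y_7² = 13051463049 - 13051463048 = 1 (should be 1). ✓

(x_1, y_1) = (3, 2); (x_7, y_7) = (114243, 80782).


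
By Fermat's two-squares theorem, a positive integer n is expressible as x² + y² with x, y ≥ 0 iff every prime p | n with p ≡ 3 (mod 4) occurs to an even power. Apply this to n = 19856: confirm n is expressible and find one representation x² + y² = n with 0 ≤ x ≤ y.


Step 1: Factor n = 19856 = 2^4 · 17 · 73.
Step 2: Check the mod-4 condition on each prime factor: 2 = 2 (special); 17 ≡ 1 (mod 4), exponent 1; 73 ≡ 1 (mod 4), exponent 1.
All primes ≡ 3 (mod 4) appear to even exponent (or don't appear), so by the two-squares theorem n IS expressible as a sum of two squares.
Step 3: Build a representation. Group n = k² · m with k = 4 and m = 17 · 73 = 1241 (a product of primes ≡ 1 (mod 4)); a representation of m scales to one of n via (k·x)² + (k·y)² = k²(x² + y²). Each prime p ≡ 1 (mod 4) is itself a sum of two squares; find a² by testing p − a² for a perfect square:
  17: 17 − 1² = 16 = 4² ⇒ 17 = 1² + 4².
  73: 73 − 1² = 72, 73 − 2² = 69, 73 − 3² = 64 = 8² ⇒ 73 = 3² + 8².
  Combine using the Brahmagupta–Fibonacci identity (a² + b²)(c² + d²) = (ac − bd)² + (ad + bc)² = (ac + bd)² + (ad − bc)²:
  17 · 73 = 1241: from (1² + 4²)(3² + 8²), take (1·3 − 4·8, 1·8 + 4·3) = (3 − 32, 8 + 12) = (-29, 20); dropping signs (only squares matter) gives (29, 20); check 29² + 20² = 841 + 400 = 1241 ✓.
  Scale by k = 4: (4·29, 4·20) = (116, 80).
Step 4: Order so x ≤ y and verify: 80² + 116² = 6400 + 13456 = 19856 = n. ✓

n = 19856 = 80² + 116² (one valid representation with x ≤ y).


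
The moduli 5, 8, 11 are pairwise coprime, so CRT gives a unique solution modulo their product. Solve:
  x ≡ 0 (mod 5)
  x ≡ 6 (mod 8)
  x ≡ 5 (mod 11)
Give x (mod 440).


Moduli 5, 8, 11 are pairwise coprime; by CRT there is a unique solution modulo M = 5 · 8 · 11 = 440.
Solve pairwise, accumulating the modulus:
  Start with x ≡ 0 (mod 5).
  Combine with x ≡ 6 (mod 8): since gcd(5, 8) = 1, we get a unique residue mod 40.
    Write x = 0 + 5·t and substitute into x ≡ 6 (mod 8): 5·t ≡ 6 − 0 = 6 (mod 8).
    The inverse of 5 mod 8 is 5 (since 5·5 = 25 = 3·8 + 1), so t ≡ 5·6 = 30 ≡ 6 (mod 8).
    Then x = 0 + 5·6 = 30, valid modulo lcm(5, 8) = 40: x ≡ 30 (mod 40).
  Combine with x ≡ 5 (mod 11): since gcd(40, 11) = 1, we get a unique residue mod 440.
    Write x = 30 + 40·t and substitute into x ≡ 5 (mod 11): 40·t ≡ 5 − 30 = -25 (mod 11).
    Reduce coefficients mod 11: 7·t ≡ 8 (mod 11).
    The inverse of 7 mod 11 is 8 (since 7·8 = 56 = 5·11 + 1), so t ≡ 8·8 = 64 ≡ 9 (mod 11).
    Then x = 30 + 40·9 = 390, valid modulo lcm(40, 11) = 440: x ≡ 390 (mod 440).
Verify: 390 mod 5 = 0 ✓, 390 mod 8 = 6 ✓, 390 mod 11 = 5 ✓.

x ≡ 390 (mod 440).


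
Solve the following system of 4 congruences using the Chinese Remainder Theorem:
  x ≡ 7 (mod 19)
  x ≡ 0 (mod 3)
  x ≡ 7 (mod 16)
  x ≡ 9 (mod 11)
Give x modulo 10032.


Product of moduli M = 19 · 3 · 16 · 11 = 10032.
Merge one congruence at a time:
  Start: x ≡ 7 (mod 19).
  Combine with x ≡ 0 (mod 3); new modulus lcm = 57.
    Write x = 7 + 19·t and substitute into x ≡ 0 (mod 3): 19·t ≡ 0 − 7 = -7 (mod 3).
    Reduce coefficients mod 3: 1·t ≡ 2 (mod 3).
    So t ≡ 2 (mod 3).
    Then x = 7 + 19·2 = 45, valid modulo lcm(19, 3) = 57: x ≡ 45 (mod 57).
  Combine with x ≡ 7 (mod 16); new modulus lcm = 912.
    Write x = 45 + 57·t and substitute into x ≡ 7 (mod 16): 57·t ≡ 7 − 45 = -38 (mod 16).
    Reduce coefficients mod 16: 9·t ≡ 10 (mod 16).
    The inverse of 9 mod 16 is 9 (since 9·9 = 81 = 5·16 + 1), so t ≡ 9·10 = 90 ≡ 10 (mod 16).
    Then x = 45 + 57·10 = 615, valid modulo lcm(57, 16) = 912: x ≡ 615 (mod 912).
  Combine with x ≡ 9 (mod 11); new modulus lcm = 10032.
    Write x = 615 + 912·t and substitute into x ≡ 9 (mod 11): 912·t ≡ 9 − 615 = -606 (mod 11).
    Reduce coefficients mod 11: 10·t ≡ 10 (mod 11).
    The inverse of 10 mod 11 is 10 (since 10·10 = 100 = 9·11 + 1), so t ≡ 10·10 = 100 ≡ 1 (mod 11).
    Then x = 615 + 912·1 = 1527, valid modulo lcm(912, 11) = 10032: x ≡ 1527 (mod 10032).
Verify against each original: 1527 mod 19 = 7, 1527 mod 3 = 0, 1527 mod 16 = 7, 1527 mod 11 = 9.

x ≡ 1527 (mod 10032).


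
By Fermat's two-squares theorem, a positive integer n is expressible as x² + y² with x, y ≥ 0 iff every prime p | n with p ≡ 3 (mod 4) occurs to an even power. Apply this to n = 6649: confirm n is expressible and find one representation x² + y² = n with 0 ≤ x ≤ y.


Step 1: Factor n = 6649 = 61 · 109.
Step 2: Check the mod-4 condition on each prime factor: 61 ≡ 1 (mod 4), exponent 1; 109 ≡ 1 (mod 4), exponent 1.
All primes ≡ 3 (mod 4) appear to even exponent (or don't appear), so by the two-squares theorem n IS expressible as a sum of two squares.
Step 3: Build a representation. Here n = 61 · 109 is a product of primes ≡ 1 (mod 4). Each prime p ≡ 1 (mod 4) is itself a sum of two squares; find a² by testing p − a² for a perfect square:
  61: 61 − 1² = 60, 61 − 2² = 57, 61 − 3² = 52, 61 − 4² = 45, 61 − 5² = 36 = 6² ⇒ 61 = 5² + 6².
  109: 109 − 1² = 108, 109 − 2² = 105, 109 − 3² = 100 = 10² ⇒ 109 = 3² + 10².
  Combine using the Brahmagupta–Fibonacci identity (a² + b²)(c² + d²) = (ac − bd)² + (ad + bc)² = (ac + bd)² + (ad − bc)²:
  61 · 109 = 6649: from (5² + 6²)(3² + 10²), take (5·3 − 6·10, 5·10 + 6·3) = (15 − 60, 50 + 18) = (-45, 68); dropping signs (only squares matter) gives (45, 68); check 45² + 68² = 2025 + 4624 = 6649 ✓.
Step 4: Order so x ≤ y and verify: 45² + 68² = 2025 + 4624 = 6649 = n. ✓

n = 6649 = 45² + 68² (one valid representation with x ≤ y).


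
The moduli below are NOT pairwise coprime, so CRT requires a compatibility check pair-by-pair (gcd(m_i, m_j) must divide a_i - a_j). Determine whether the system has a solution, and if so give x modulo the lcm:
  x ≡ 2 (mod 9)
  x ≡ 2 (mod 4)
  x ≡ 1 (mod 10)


Moduli 9, 4, 10 are not pairwise coprime, so CRT works modulo lcm(m_i) when all pairwise compatibility conditions hold.
Pairwise compatibility: gcd(m_i, m_j) must divide a_i - a_j for every pair.
Merge one congruence at a time:
  Start: x ≡ 2 (mod 9).
  Combine with x ≡ 2 (mod 4): gcd(9, 4) = 1; 2 - 2 = 0, which IS divisible by 1, so compatible.
    Write x = 2 + 9·t and substitute into x ≡ 2 (mod 4): 9·t ≡ 2 − 2 = 0 (mod 4).
    Reduce coefficients mod 4: 1·t ≡ 0 (mod 4).
    So t ≡ 0 (mod 4).
    Then x = 2 + 9·0 = 2, valid modulo lcm(9, 4) = 36: x ≡ 2 (mod 36).
  Combine with x ≡ 1 (mod 10): gcd(36, 10) = 2, and 1 - 2 = -1 is NOT divisible by 2.
    ⇒ system is inconsistent (no integer solution).

No solution (the system is inconsistent).


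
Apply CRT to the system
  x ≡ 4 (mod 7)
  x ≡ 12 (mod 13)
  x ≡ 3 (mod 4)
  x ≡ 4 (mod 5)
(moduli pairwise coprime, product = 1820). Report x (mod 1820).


Product of moduli M = 7 · 13 · 4 · 5 = 1820.
Merge one congruence at a time:
  Start: x ≡ 4 (mod 7).
  Combine with x ≡ 12 (mod 13); new modulus lcm = 91.
    Write x = 4 + 7·t and substitute into x ≡ 12 (mod 13): 7·t ≡ 12 − 4 = 8 (mod 13).
    The inverse of 7 mod 13 is 2 (since 7·2 = 14 = 1·13 + 1), so t ≡ 2·8 = 16 ≡ 3 (mod 13).
    Then x = 4 + 7·3 = 25, valid modulo lcm(7, 13) = 91: x ≡ 25 (mod 91).
  Combine with x ≡ 3 (mod 4); new modulus lcm = 364.
    Write x = 25 + 91·t and substitute into x ≡ 3 (mod 4): 91·t ≡ 3 − 25 = -22 (mod 4).
    Reduce coefficients mod 4: 3·t ≡ 2 (mod 4).
    The inverse of 3 mod 4 is 3 (since 3·3 = 9 = 2·4 + 1), so t ≡ 3·2 = 6 ≡ 2 (mod 4).
    Then x = 25 + 91·2 = 207, valid modulo lcm(91, 4) = 364: x ≡ 207 (mod 364).
  Combine with x ≡ 4 (mod 5); new modulus lcm = 1820.
    Write x = 207 + 364·t and substitute into x ≡ 4 (mod 5): 364·t ≡ 4 − 207 = -203 (mod 5).
    Reduce coefficients mod 5: 4·t ≡ 2 (mod 5).
    The inverse of 4 mod 5 is 4 (since 4·4 = 16 = 3·5 + 1), so t ≡ 4·2 = 8 ≡ 3 (mod 5).
    Then x = 207 + 364·3 = 1299, valid modulo lcm(364, 5) = 1820: x ≡ 1299 (mod 1820).
Verify against each original: 1299 mod 7 = 4, 1299 mod 13 = 12, 1299 mod 4 = 3, 1299 mod 5 = 4.

x ≡ 1299 (mod 1820).


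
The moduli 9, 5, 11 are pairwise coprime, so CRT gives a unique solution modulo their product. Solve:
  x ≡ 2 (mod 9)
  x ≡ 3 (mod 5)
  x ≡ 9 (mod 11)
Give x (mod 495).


Moduli 9, 5, 11 are pairwise coprime; by CRT there is a unique solution modulo M = 9 · 5 · 11 = 495.
Solve pairwise, accumulating the modulus:
  Start with x ≡ 2 (mod 9).
  Combine with x ≡ 3 (mod 5): since gcd(9, 5) = 1, we get a unique residue mod 45.
    Write x = 2 + 9·t and substitute into x ≡ 3 (mod 5): 9·t ≡ 3 − 2 = 1 (mod 5).
    Reduce coefficients mod 5: 4·t ≡ 1 (mod 5).
    The inverse of 4 mod 5 is 4 (since 4·4 = 16 = 3·5 + 1), so t ≡ 4·1 = 4 ≡ 4 (mod 5).
    Then x = 2 + 9·4 = 38, valid modulo lcm(9, 5) = 45: x ≡ 38 (mod 45).
  Combine with x ≡ 9 (mod 11): since gcd(45, 11) = 1, we get a unique residue mod 495.
    Write x = 38 + 45·t and substitute into x ≡ 9 (mod 11): 45·t ≡ 9 − 38 = -29 (mod 11).
    Reduce coefficients mod 11: 1·t ≡ 4 (mod 11).
    So t ≡ 4 (mod 11).
    Then x = 38 + 45·4 = 218, valid modulo lcm(45, 11) = 495: x ≡ 218 (mod 495).
Verify: 218 mod 9 = 2 ✓, 218 mod 5 = 3 ✓, 218 mod 11 = 9 ✓.

x ≡ 218 (mod 495).


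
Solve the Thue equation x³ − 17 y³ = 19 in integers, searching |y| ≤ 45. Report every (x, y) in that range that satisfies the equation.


The equation is x³ - 17y³ = 19. For fixed y, x³ = 17·y³ + 19, so a solution requires the RHS to be a perfect cube.
Strategy: iterate y from -45 to 45, compute RHS = 17·y³ + 19, and check whether it is a (positive or negative) perfect cube.
Check small values of y:
  y = 0: RHS = 19 is not a perfect cube.
  y = 1: RHS = 36 is not a perfect cube.
  y = -1: RHS = 2 is not a perfect cube.
  y = 2: RHS = 155 is not a perfect cube.
  y = -2: RHS = -117 is not a perfect cube.
  y = 3: RHS = 478 is not a perfect cube.
  y = -3: RHS = -440 is not a perfect cube.
Continuing the search up to |y| = 45 finds no solutions either.
No (x, y) in the scanned range satisfies the equation.

No integer solutions with |y| ≤ 45.


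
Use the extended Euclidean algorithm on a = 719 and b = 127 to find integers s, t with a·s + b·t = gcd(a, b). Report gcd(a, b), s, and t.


Euclidean algorithm on (719, 127) — divide until remainder is 0:
  719 = 5 · 127 + 84
  127 = 1 · 84 + 43
  84 = 1 · 43 + 41
  43 = 1 · 41 + 2
  41 = 20 · 2 + 1
  2 = 2 · 1 + 0
gcd(719, 127) = 1.
Track Bezout coefficients alongside the remainders: start with r₀ = 719 = a·1 + b·0 (s = 1, t = 0) and r₁ = 127 = a·0 + b·1 (s = 0, t = 1); each new remainder r_{k+1} = r_{k-1} − q_k·r_k inherits s_{k+1} = s_{k-1} − q_k·s_k, t_{k+1} = t_{k-1} − q_k·t_k, so r_k = a·s_k + b·t_k at every step:
  q = 5: r = 84, s = 1 − 5·0 = 1, t = 0 − 5·1 = -5  (check: 719·1 + 127·(-5) = 84)
  q = 1: r = 43, s = 0 − 1·1 = -1, t = 1 − 1·(-5) = 6  (check: 719·(-1) + 127·6 = 43)
  q = 1: r = 41, s = 1 − 1·(-1) = 2, t = -5 − 1·6 = -11  (check: 719·2 + 127·(-11) = 41)
  q = 1: r = 2, s = -1 − 1·2 = -3, t = 6 − 1·(-11) = 17  (check: 719·(-3) + 127·17 = 2)
  q = 20: r = 1, s = 2 − 20·(-3) = 62, t = -11 − 20·17 = -351  (check: 719·62 + 127·(-351) = 1)
The row with r = 1 (the gcd) gives the Bezout coefficients s = 62, t = -351.
Result: 719 · (62) + 127 · (-351) = 1.

gcd(719, 127) = 1; s = 62, t = -351 (check: 719·62 + 127·(-351) = 1).


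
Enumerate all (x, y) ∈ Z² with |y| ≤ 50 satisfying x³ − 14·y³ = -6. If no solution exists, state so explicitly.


The equation is x³ - 14y³ = -6. For fixed y, x³ = 14·y³ − 6, so a solution requires the RHS to be a perfect cube.
Strategy: iterate y from -50 to 50, compute RHS = 14·y³ − 6, and check whether it is a (positive or negative) perfect cube.
Check small values of y:
  y = 0: RHS = -6 is not a perfect cube.
  y = 1: RHS = 8 = (2)³ ⇒ x = 2 works.
  y = -1: RHS = -20 is not a perfect cube.
  y = 2: RHS = 106 is not a perfect cube.
  y = -2: RHS = -118 is not a perfect cube.
  y = 3: RHS = 372 is not a perfect cube.
  y = -3: RHS = -384 is not a perfect cube.
Continuing the search up to |y| = 50 finds no further solutions beyond those listed.
Collected solutions: (2, 1).

Solutions (with |y| ≤ 50): (2, 1).


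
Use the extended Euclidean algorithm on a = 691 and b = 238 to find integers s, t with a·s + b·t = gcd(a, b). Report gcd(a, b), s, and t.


Euclidean algorithm on (691, 238) — divide until remainder is 0:
  691 = 2 · 238 + 215
  238 = 1 · 215 + 23
  215 = 9 · 23 + 8
  23 = 2 · 8 + 7
  8 = 1 · 7 + 1
  7 = 7 · 1 + 0
gcd(691, 238) = 1.
Track Bezout coefficients alongside the remainders: start with r₀ = 691 = a·1 + b·0 (s = 1, t = 0) and r₁ = 238 = a·0 + b·1 (s = 0, t = 1); each new remainder r_{k+1} = r_{k-1} − q_k·r_k inherits s_{k+1} = s_{k-1} − q_k·s_k, t_{k+1} = t_{k-1} − q_k·t_k, so r_k = a·s_k + b·t_k at every step:
  q = 2: r = 215, s = 1 − 2·0 = 1, t = 0 − 2·1 = -2  (check: 691·1 + 238·(-2) = 215)
  q = 1: r = 23, s = 0 − 1·1 = -1, t = 1 − 1·(-2) = 3  (check: 691·(-1) + 238·3 = 23)
  q = 9: r = 8, s = 1 − 9·(-1) = 10, t = -2 − 9·3 = -29  (check: 691·10 + 238·(-29) = 8)
  q = 2: r = 7, s = -1 − 2·10 = -21, t = 3 − 2·(-29) = 61  (check: 691·(-21) + 238·61 = 7)
  q = 1: r = 1, s = 10 − 1·(-21) = 31, t = -29 − 1·61 = -90  (check: 691·31 + 238·(-90) = 1)
The row with r = 1 (the gcd) gives the Bezout coefficients s = 31, t = -90.
Result: 691 · (31) + 238 · (-90) = 1.

gcd(691, 238) = 1; s = 31, t = -90 (check: 691·31 + 238·(-90) = 1).


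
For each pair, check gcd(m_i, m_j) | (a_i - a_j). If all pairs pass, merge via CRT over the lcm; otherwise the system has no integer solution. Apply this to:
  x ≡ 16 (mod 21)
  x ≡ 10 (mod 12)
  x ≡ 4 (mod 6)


Moduli 21, 12, 6 are not pairwise coprime, so CRT works modulo lcm(m_i) when all pairwise compatibility conditions hold.
Pairwise compatibility: gcd(m_i, m_j) must divide a_i - a_j for every pair.
Merge one congruence at a time:
  Start: x ≡ 16 (mod 21).
  Combine with x ≡ 10 (mod 12): gcd(21, 12) = 3; 10 - 16 = -6, which IS divisible by 3, so compatible.
    Write x = 16 + 21·t and substitute into x ≡ 10 (mod 12): 21·t ≡ 10 − 16 = -6 (mod 12).
    Divide the congruence (and modulus) by g = 3: 7·t ≡ -2 (mod 4).
    Reduce coefficients mod 4: 3·t ≡ 2 (mod 4).
    The inverse of 3 mod 4 is 3 (since 3·3 = 9 = 2·4 + 1), so t ≡ 3·2 = 6 ≡ 2 (mod 4).
    Then x = 16 + 21·2 = 58, valid modulo lcm(21, 12) = 84: x ≡ 58 (mod 84).
  Combine with x ≡ 4 (mod 6): gcd(84, 6) = 6; 4 - 58 = -54, which IS divisible by 6, so compatible.
    Write x = 58 + 84·t and substitute into x ≡ 4 (mod 6): 84·t ≡ 4 − 58 = -54 (mod 6).
    Divide the congruence (and modulus) by g = 6: 14·t ≡ -9 (mod 1).
    Modulo 1 every t works; take t = 0.
    Then x = 58 + 84·0 = 58, valid modulo lcm(84, 6) = 84: x ≡ 58 (mod 84).
Verify: 58 mod 21 = 16, 58 mod 12 = 10, 58 mod 6 = 4.

x ≡ 58 (mod 84).


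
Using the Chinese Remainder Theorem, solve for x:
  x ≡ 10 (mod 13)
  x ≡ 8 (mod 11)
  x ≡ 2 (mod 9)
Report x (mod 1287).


Moduli 13, 11, 9 are pairwise coprime; by CRT there is a unique solution modulo M = 13 · 11 · 9 = 1287.
Solve pairwise, accumulating the modulus:
  Start with x ≡ 10 (mod 13).
  Combine with x ≡ 8 (mod 11): since gcd(13, 11) = 1, we get a unique residue mod 143.
    Write x = 10 + 13·t and substitute into x ≡ 8 (mod 11): 13·t ≡ 8 − 10 = -2 (mod 11).
    Reduce coefficients mod 11: 2·t ≡ 9 (mod 11).
    The inverse of 2 mod 11 is 6 (since 2·6 = 12 = 1·11 + 1), so t ≡ 6·9 = 54 ≡ 10 (mod 11).
    Then x = 10 + 13·10 = 140, valid modulo lcm(13, 11) = 143: x ≡ 140 (mod 143).
  Combine with x ≡ 2 (mod 9): since gcd(143, 9) = 1, we get a unique residue mod 1287.
    Write x = 140 + 143·t and substitute into x ≡ 2 (mod 9): 143·t ≡ 2 − 140 = -138 (mod 9).
    Reduce coefficients mod 9: 8·t ≡ 6 (mod 9).
    The inverse of 8 mod 9 is 8 (since 8·8 = 64 = 7·9 + 1), so t ≡ 8·6 = 48 ≡ 3 (mod 9).
    Then x = 140 + 143·3 = 569, valid modulo lcm(143, 9) = 1287: x ≡ 569 (mod 1287).
Verify: 569 mod 13 = 10 ✓, 569 mod 11 = 8 ✓, 569 mod 9 = 2 ✓.

x ≡ 569 (mod 1287).


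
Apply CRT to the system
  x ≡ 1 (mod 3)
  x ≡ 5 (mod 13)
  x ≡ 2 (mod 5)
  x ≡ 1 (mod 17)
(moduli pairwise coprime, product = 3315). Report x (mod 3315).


Product of moduli M = 3 · 13 · 5 · 17 = 3315.
Merge one congruence at a time:
  Start: x ≡ 1 (mod 3).
  Combine with x ≡ 5 (mod 13); new modulus lcm = 39.
    Write x = 1 + 3·t and substitute into x ≡ 5 (mod 13): 3·t ≡ 5 − 1 = 4 (mod 13).
    The inverse of 3 mod 13 is 9 (since 3·9 = 27 = 2·13 + 1), so t ≡ 9·4 = 36 ≡ 10 (mod 13).
    Then x = 1 + 3·10 = 31, valid modulo lcm(3, 13) = 39: x ≡ 31 (mod 39).
  Combine with x ≡ 2 (mod 5); new modulus lcm = 195.
    Write x = 31 + 39·t and substitute into x ≡ 2 (mod 5): 39·t ≡ 2 − 31 = -29 (mod 5).
    Reduce coefficients mod 5: 4·t ≡ 1 (mod 5).
    The inverse of 4 mod 5 is 4 (since 4·4 = 16 = 3·5 + 1), so t ≡ 4·1 = 4 ≡ 4 (mod 5).
    Then x = 31 + 39·4 = 187, valid modulo lcm(39, 5) = 195: x ≡ 187 (mod 195).
  Combine with x ≡ 1 (mod 17); new modulus lcm = 3315.
    Write x = 187 + 195·t and substitute into x ≡ 1 (mod 17): 195·t ≡ 1 − 187 = -186 (mod 17).
    Reduce coefficients mod 17: 8·t ≡ 1 (mod 17).
    The inverse of 8 mod 17 is 15 (since 8·15 = 120 = 7·17 + 1), so t ≡ 15·1 = 15 ≡ 15 (mod 17).
    Then x = 187 + 195·15 = 3112, valid modulo lcm(195, 17) = 3315: x ≡ 3112 (mod 3315).
Verify against each original: 3112 mod 3 = 1, 3112 mod 13 = 5, 3112 mod 5 = 2, 3112 mod 17 = 1.

x ≡ 3112 (mod 3315).


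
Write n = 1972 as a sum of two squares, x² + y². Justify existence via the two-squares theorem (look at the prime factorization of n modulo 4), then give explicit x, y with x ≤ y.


Step 1: Factor n = 1972 = 2^2 · 17 · 29.
Step 2: Check the mod-4 condition on each prime factor: 2 = 2 (special); 17 ≡ 1 (mod 4), exponent 1; 29 ≡ 1 (mod 4), exponent 1.
All primes ≡ 3 (mod 4) appear to even exponent (or don't appear), so by the two-squares theorem n IS expressible as a sum of two squares.
Step 3: Build a representation. Group n = k² · m with k = 2 and m = 17 · 29 = 493 (a product of primes ≡ 1 (mod 4)); a representation of m scales to one of n via (k·x)² + (k·y)² = k²(x² + y²). Each prime p ≡ 1 (mod 4) is itself a sum of two squares; find a² by testing p − a² for a perfect square:
  17: 17 − 1² = 16 = 4² ⇒ 17 = 1² + 4².
  29: 29 − 1² = 28, 29 − 2² = 25 = 5² ⇒ 29 = 2² + 5².
  Combine using the Brahmagupta–Fibonacci identity (a² + b²)(c² + d²) = (ac − bd)² + (ad + bc)² = (ac + bd)² + (ad − bc)²:
  17 · 29 = 493: from (1² + 4²)(2² + 5²), take (1·2 − 4·5, 1·5 + 4·2) = (2 − 20, 5 + 8) = (-18, 13); dropping signs (only squares matter) gives (18, 13); check 18² + 13² = 324 + 169 = 493 ✓.
  Scale by k = 2: (2·18, 2·13) = (36, 26).
Step 4: Order so x ≤ y and verify: 26² + 36² = 676 + 1296 = 1972 = n. ✓

n = 1972 = 26² + 36² (one valid representation with x ≤ y).


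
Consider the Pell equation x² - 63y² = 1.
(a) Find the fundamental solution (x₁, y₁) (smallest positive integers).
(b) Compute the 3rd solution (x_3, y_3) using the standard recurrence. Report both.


Step 1: Find the fundamental solution (x₁, y₁) of x² - 63y² = 1.
  Expand √63 as a continued fraction. a₀ = ⌊√63⌋ = 7; iterate m_{k+1} = d_k·a_k − m_k, d_{k+1} = (63 − m_{k+1}²)/d_k, a_{k+1} = ⌊(a₀ + m_{k+1})/d_{k+1}⌋ (starting m₀ = 0, d₀ = 1), with convergents p_k = a_k·p_{k-1} + p_{k-2}, q_k = a_k·q_{k-1} + q_{k-2} (p₋₁ = 1, q₋₁ = 0):
  k = 0: a₀ = 7; p₀/q₀ = 7/1; p₀² − 63·q₀² = 49 − 63 = -14.
  k = 1: m = 7, d = 14, a = ⌊(7 + 7)/14⌋ = 1; p/q = (1·7 + 1)/(1·1 + 0) = 8/1; p² − 63·q² = 64 − 63 = 1.
  The first convergent with p² − 63·q² = 1 gives the fundamental solution (x₁, y₁) = (8, 1).
Step 2: Apply the recurrence (x_{n+1}, y_{n+1}) = (x₁x_n + 63y₁y_n, x₁y_n + y₁x_n) repeatedly.
  From (x_1, y_1) = (8, 1): x_2 = 8·8 + 63·1·1 = 127; y_2 = 8·1 + 1·8 = 16.
  From (x_2, y_2) = (127, 16): x_3 = 8·127 + 63·1·16 = 2024; y_3 = 8·16 + 1·127 = 255.
Step 3: Verify x_3² - 63·y_3² = 4096576 - 4096575 = 1 (should be 1). ✓

(x_1, y_1) = (8, 1); (x_3, y_3) = (2024, 255).


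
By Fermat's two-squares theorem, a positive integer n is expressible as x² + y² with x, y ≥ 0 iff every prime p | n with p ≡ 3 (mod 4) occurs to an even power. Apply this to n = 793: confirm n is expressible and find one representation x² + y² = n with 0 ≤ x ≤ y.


Step 1: Factor n = 793 = 13 · 61.
Step 2: Check the mod-4 condition on each prime factor: 13 ≡ 1 (mod 4), exponent 1; 61 ≡ 1 (mod 4), exponent 1.
All primes ≡ 3 (mod 4) appear to even exponent (or don't appear), so by the two-squares theorem n IS expressible as a sum of two squares.
Step 3: Build a representation. Here n = 13 · 61 is a product of primes ≡ 1 (mod 4). Each prime p ≡ 1 (mod 4) is itself a sum of two squares; find a² by testing p − a² for a perfect square:
  13: 13 − 1² = 12, 13 − 2² = 9 = 3² ⇒ 13 = 2² + 3².
  61: 61 − 1² = 60, 61 − 2² = 57, 61 − 3² = 52, 61 − 4² = 45, 61 − 5² = 36 = 6² ⇒ 61 = 5² + 6².
  Combine using the Brahmagupta–Fibonacci identity (a² + b²)(c² + d²) = (ac − bd)² + (ad + bc)² = (ac + bd)² + (ad − bc)²:
  13 · 61 = 793: from (2² + 3²)(5² + 6²), take (2·5 − 3·6, 2·6 + 3·5) = (10 − 18, 12 + 15) = (-8, 27); dropping signs (only squares matter) gives (8, 27); check 8² + 27² = 64 + 729 = 793 ✓.
Step 4: Order so x ≤ y and verify: 8² + 27² = 64 + 729 = 793 = n. ✓

n = 793 = 8² + 27² (one valid representation with x ≤ y).


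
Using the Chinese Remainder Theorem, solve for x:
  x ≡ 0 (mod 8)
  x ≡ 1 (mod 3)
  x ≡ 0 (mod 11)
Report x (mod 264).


Moduli 8, 3, 11 are pairwise coprime; by CRT there is a unique solution modulo M = 8 · 3 · 11 = 264.
Solve pairwise, accumulating the modulus:
  Start with x ≡ 0 (mod 8).
  Combine with x ≡ 1 (mod 3): since gcd(8, 3) = 1, we get a unique residue mod 24.
    Write x = 0 + 8·t and substitute into x ≡ 1 (mod 3): 8·t ≡ 1 − 0 = 1 (mod 3).
    Reduce coefficients mod 3: 2·t ≡ 1 (mod 3).
    The inverse of 2 mod 3 is 2 (since 2·2 = 4 = 1·3 + 1), so t ≡ 2·1 = 2 ≡ 2 (mod 3).
    Then x = 0 + 8·2 = 16, valid modulo lcm(8, 3) = 24: x ≡ 16 (mod 24).
  Combine with x ≡ 0 (mod 11): since gcd(24, 11) = 1, we get a unique residue mod 264.
    Write x = 16 + 24·t and substitute into x ≡ 0 (mod 11): 24·t ≡ 0 − 16 = -16 (mod 11).
    Reduce coefficients mod 11: 2·t ≡ 6 (mod 11).
    The inverse of 2 mod 11 is 6 (since 2·6 = 12 = 1·11 + 1), so t ≡ 6·6 = 36 ≡ 3 (mod 11).
    Then x = 16 + 24·3 = 88, valid modulo lcm(24, 11) = 264: x ≡ 88 (mod 264).
Verify: 88 mod 8 = 0 ✓, 88 mod 3 = 1 ✓, 88 mod 11 = 0 ✓.

x ≡ 88 (mod 264).


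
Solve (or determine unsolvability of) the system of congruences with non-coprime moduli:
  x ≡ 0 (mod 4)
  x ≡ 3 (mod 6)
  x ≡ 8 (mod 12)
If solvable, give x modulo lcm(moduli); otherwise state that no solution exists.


Moduli 4, 6, 12 are not pairwise coprime, so CRT works modulo lcm(m_i) when all pairwise compatibility conditions hold.
Pairwise compatibility: gcd(m_i, m_j) must divide a_i - a_j for every pair.
Merge one congruence at a time:
  Start: x ≡ 0 (mod 4).
  Combine with x ≡ 3 (mod 6): gcd(4, 6) = 2, and 3 - 0 = 3 is NOT divisible by 2.
    ⇒ system is inconsistent (no integer solution).

No solution (the system is inconsistent).


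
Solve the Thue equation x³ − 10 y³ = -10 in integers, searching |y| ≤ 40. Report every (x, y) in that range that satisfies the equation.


The equation is x³ - 10y³ = -10. For fixed y, x³ = 10·y³ − 10, so a solution requires the RHS to be a perfect cube.
Strategy: iterate y from -40 to 40, compute RHS = 10·y³ − 10, and check whether it is a (positive or negative) perfect cube.
Check small values of y:
  y = 0: RHS = -10 is not a perfect cube.
  y = 1: RHS = 0 = (0)³ ⇒ x = 0 works.
  y = -1: RHS = -20 is not a perfect cube.
  y = 2: RHS = 70 is not a perfect cube.
  y = -2: RHS = -90 is not a perfect cube.
  y = 3: RHS = 260 is not a perfect cube.
  y = -3: RHS = -280 is not a perfect cube.
Continuing the search up to |y| = 40 finds no further solutions beyond those listed.
Collected solutions: (0, 1).

Solutions (with |y| ≤ 40): (0, 1).


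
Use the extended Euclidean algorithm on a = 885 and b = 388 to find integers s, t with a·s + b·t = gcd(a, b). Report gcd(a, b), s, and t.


Euclidean algorithm on (885, 388) — divide until remainder is 0:
  885 = 2 · 388 + 109
  388 = 3 · 109 + 61
  109 = 1 · 61 + 48
  61 = 1 · 48 + 13
  48 = 3 · 13 + 9
  13 = 1 · 9 + 4
  9 = 2 · 4 + 1
  4 = 4 · 1 + 0
gcd(885, 388) = 1.
Track Bezout coefficients alongside the remainders: start with r₀ = 885 = a·1 + b·0 (s = 1, t = 0) and r₁ = 388 = a·0 + b·1 (s = 0, t = 1); each new remainder r_{k+1} = r_{k-1} − q_k·r_k inherits s_{k+1} = s_{k-1} − q_k·s_k, t_{k+1} = t_{k-1} − q_k·t_k, so r_k = a·s_k + b·t_k at every step:
  q = 2: r = 109, s = 1 − 2·0 = 1, t = 0 − 2·1 = -2  (check: 885·1 + 388·(-2) = 109)
  q = 3: r = 61, s = 0 − 3·1 = -3, t = 1 − 3·(-2) = 7  (check: 885·(-3) + 388·7 = 61)
  q = 1: r = 48, s = 1 − 1·(-3) = 4, t = -2 − 1·7 = -9  (check: 885·4 + 388·(-9) = 48)
  q = 1: r = 13, s = -3 − 1·4 = -7, t = 7 − 1·(-9) = 16  (check: 885·(-7) + 388·16 = 13)
  q = 3: r = 9, s = 4 − 3·(-7) = 25, t = -9 − 3·16 = -57  (check: 885·25 + 388·(-57) = 9)
  q = 1: r = 4, s = -7 − 1·25 = -32, t = 16 − 1·(-57) = 73  (check: 885·(-32) + 388·73 = 4)
  q = 2: r = 1, s = 25 − 2·(-32) = 89, t = -57 − 2·73 = -203  (check: 885·89 + 388·(-203) = 1)
The row with r = 1 (the gcd) gives the Bezout coefficients s = 89, t = -203.
Result: 885 · (89) + 388 · (-203) = 1.

gcd(885, 388) = 1; s = 89, t = -203 (check: 885·89 + 388·(-203) = 1).


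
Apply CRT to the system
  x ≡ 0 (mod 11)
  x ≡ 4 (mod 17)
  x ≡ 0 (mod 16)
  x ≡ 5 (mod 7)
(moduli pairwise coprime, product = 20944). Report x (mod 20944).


Product of moduli M = 11 · 17 · 16 · 7 = 20944.
Merge one congruence at a time:
  Start: x ≡ 0 (mod 11).
  Combine with x ≡ 4 (mod 17); new modulus lcm = 187.
    Write x = 0 + 11·t and substitute into x ≡ 4 (mod 17): 11·t ≡ 4 − 0 = 4 (mod 17).
    The inverse of 11 mod 17 is 14 (since 11·14 = 154 = 9·17 + 1), so t ≡ 14·4 = 56 ≡ 5 (mod 17).
    Then x = 0 + 11·5 = 55, valid modulo lcm(11, 17) = 187: x ≡ 55 (mod 187).
  Combine with x ≡ 0 (mod 16); new modulus lcm = 2992.
    Write x = 55 + 187·t and substitute into x ≡ 0 (mod 16): 187·t ≡ 0 − 55 = -55 (mod 16).
    Reduce coefficients mod 16: 11·t ≡ 9 (mod 16).
    The inverse of 11 mod 16 is 3 (since 11·3 = 33 = 2·16 + 1), so t ≡ 3·9 = 27 ≡ 11 (mod 16).
    Then x = 55 + 187·11 = 2112, valid modulo lcm(187, 16) = 2992: x ≡ 2112 (mod 2992).
  Combine with x ≡ 5 (mod 7); new modulus lcm = 20944.
    Write x = 2112 + 2992·t and substitute into x ≡ 5 (mod 7): 2992·t ≡ 5 − 2112 = -2107 (mod 7).
    Reduce coefficients mod 7: 3·t ≡ 0 (mod 7).
    The inverse of 3 mod 7 is 5 (since 3·5 = 15 = 2·7 + 1), so t ≡ 5·0 = 0 ≡ 0 (mod 7).
    Then x = 2112 + 2992·0 = 2112, valid modulo lcm(2992, 7) = 20944: x ≡ 2112 (mod 20944).
Verify against each original: 2112 mod 11 = 0, 2112 mod 17 = 4, 2112 mod 16 = 0, 2112 mod 7 = 5.

x ≡ 2112 (mod 20944).


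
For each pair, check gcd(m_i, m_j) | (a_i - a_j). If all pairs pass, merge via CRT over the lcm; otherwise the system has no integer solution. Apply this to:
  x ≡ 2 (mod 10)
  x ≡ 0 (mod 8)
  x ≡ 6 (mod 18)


Moduli 10, 8, 18 are not pairwise coprime, so CRT works modulo lcm(m_i) when all pairwise compatibility conditions hold.
Pairwise compatibility: gcd(m_i, m_j) must divide a_i - a_j for every pair.
Merge one congruence at a time:
  Start: x ≡ 2 (mod 10).
  Combine with x ≡ 0 (mod 8): gcd(10, 8) = 2; 0 - 2 = -2, which IS divisible by 2, so compatible.
    Write x = 2 + 10·t and substitute into x ≡ 0 (mod 8): 10·t ≡ 0 − 2 = -2 (mod 8).
    Divide the congruence (and modulus) by g = 2: 5·t ≡ -1 (mod 4).
    Reduce coefficients mod 4: 1·t ≡ 3 (mod 4).
    So t ≡ 3 (mod 4).
    Then x = 2 + 10·3 = 32, valid modulo lcm(10, 8) = 40: x ≡ 32 (mod 40).
  Combine with x ≡ 6 (mod 18): gcd(40, 18) = 2; 6 - 32 = -26, which IS divisible by 2, so compatible.
    Write x = 32 + 40·t and substitute into x ≡ 6 (mod 18): 40·t ≡ 6 − 32 = -26 (mod 18).
    Divide the congruence (and modulus) by g = 2: 20·t ≡ -13 (mod 9).
    Reduce coefficients mod 9: 2·t ≡ 5 (mod 9).
    The inverse of 2 mod 9 is 5 (since 2·5 = 10 = 1·9 + 1), so t ≡ 5·5 = 25 ≡ 7 (mod 9).
    Then x = 32 + 40·7 = 312, valid modulo lcm(40, 18) = 360: x ≡ 312 (mod 360).
Verify: 312 mod 10 = 2, 312 mod 8 = 0, 312 mod 18 = 6.

x ≡ 312 (mod 360).


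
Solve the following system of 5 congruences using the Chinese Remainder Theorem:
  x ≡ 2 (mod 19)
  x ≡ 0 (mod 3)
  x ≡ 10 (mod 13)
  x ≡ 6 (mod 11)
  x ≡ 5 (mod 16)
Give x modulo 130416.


Product of moduli M = 19 · 3 · 13 · 11 · 16 = 130416.
Merge one congruence at a time:
  Start: x ≡ 2 (mod 19).
  Combine with x ≡ 0 (mod 3); new modulus lcm = 57.
    Write x = 2 + 19·t and substitute into x ≡ 0 (mod 3): 19·t ≡ 0 − 2 = -2 (mod 3).
    Reduce coefficients mod 3: 1·t ≡ 1 (mod 3).
    So t ≡ 1 (mod 3).
    Then x = 2 + 19·1 = 21, valid modulo lcm(19, 3) = 57: x ≡ 21 (mod 57).
  Combine with x ≡ 10 (mod 13); new modulus lcm = 741.
    Write x = 21 + 57·t and substitute into x ≡ 10 (mod 13): 57·t ≡ 10 − 21 = -11 (mod 13).
    Reduce coefficients mod 13: 5·t ≡ 2 (mod 13).
    The inverse of 5 mod 13 is 8 (since 5·8 = 40 = 3·13 + 1), so t ≡ 8·2 = 16 ≡ 3 (mod 13).
    Then x = 21 + 57·3 = 192, valid modulo lcm(57, 13) = 741: x ≡ 192 (mod 741).
  Combine with x ≡ 6 (mod 11); new modulus lcm = 8151.
    Write x = 192 + 741·t and substitute into x ≡ 6 (mod 11): 741·t ≡ 6 − 192 = -186 (mod 11).
    Reduce coefficients mod 11: 4·t ≡ 1 (mod 11).
    The inverse of 4 mod 11 is 3 (since 4·3 = 12 = 1·11 + 1), so t ≡ 3·1 = 3 ≡ 3 (mod 11).
    Then x = 192 + 741·3 = 2415, valid modulo lcm(741, 11) = 8151: x ≡ 2415 (mod 8151).
  Combine with x ≡ 5 (mod 16); new modulus lcm = 130416.
    Write x = 2415 + 8151·t and substitute into x ≡ 5 (mod 16): 8151·t ≡ 5 − 2415 = -2410 (mod 16).
    Reduce coefficients mod 16: 7·t ≡ 6 (mod 16).
    The inverse of 7 mod 16 is 7 (since 7·7 = 49 = 3·16 + 1), so t ≡ 7·6 = 42 ≡ 10 (mod 16).
    Then x = 2415 + 8151·10 = 83925, valid modulo lcm(8151, 16) = 130416: x ≡ 83925 (mod 130416).
Verify against each original: 83925 mod 19 = 2, 83925 mod 3 = 0, 83925 mod 13 = 10, 83925 mod 11 = 6, 83925 mod 16 = 5.

x ≡ 83925 (mod 130416).


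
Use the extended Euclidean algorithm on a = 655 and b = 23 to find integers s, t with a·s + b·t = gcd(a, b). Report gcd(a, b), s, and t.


Euclidean algorithm on (655, 23) — divide until remainder is 0:
  655 = 28 · 23 + 11
  23 = 2 · 11 + 1
  11 = 11 · 1 + 0
gcd(655, 23) = 1.
Track Bezout coefficients alongside the remainders: start with r₀ = 655 = a·1 + b·0 (s = 1, t = 0) and r₁ = 23 = a·0 + b·1 (s = 0, t = 1); each new remainder r_{k+1} = r_{k-1} − q_k·r_k inherits s_{k+1} = s_{k-1} − q_k·s_k, t_{k+1} = t_{k-1} − q_k·t_k, so r_k = a·s_k + b·t_k at every step:
  q = 28: r = 11, s = 1 − 28·0 = 1, t = 0 − 28·1 = -28  (check: 655·1 + 23·(-28) = 11)
  q = 2: r = 1, s = 0 − 2·1 = -2, t = 1 − 2·(-28) = 57  (check: 655·(-2) + 23·57 = 1)
The row with r = 1 (the gcd) gives the Bezout coefficients s = -2, t = 57.
Result: 655 · (-2) + 23 · (57) = 1.

gcd(655, 23) = 1; s = -2, t = 57 (check: 655·(-2) + 23·57 = 1).


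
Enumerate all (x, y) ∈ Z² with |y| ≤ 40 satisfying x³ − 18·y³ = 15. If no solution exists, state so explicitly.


The equation is x³ - 18y³ = 15. For fixed y, x³ = 18·y³ + 15, so a solution requires the RHS to be a perfect cube.
Strategy: iterate y from -40 to 40, compute RHS = 18·y³ + 15, and check whether it is a (positive or negative) perfect cube.
Check small values of y:
  y = 0: RHS = 15 is not a perfect cube.
  y = 1: RHS = 33 is not a perfect cube.
  y = -1: RHS = -3 is not a perfect cube.
  y = 2: RHS = 159 is not a perfect cube.
  y = -2: RHS = -129 is not a perfect cube.
  y = 3: RHS = 501 is not a perfect cube.
  y = -3: RHS = -471 is not a perfect cube.
Continuing the search up to |y| = 40 finds no solutions either.
No (x, y) in the scanned range satisfies the equation.

No integer solutions with |y| ≤ 40.


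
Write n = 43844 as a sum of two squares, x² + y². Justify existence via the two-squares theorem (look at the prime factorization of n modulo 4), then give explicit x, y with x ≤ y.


Step 1: Factor n = 43844 = 2^2 · 97 · 113.
Step 2: Check the mod-4 condition on each prime factor: 2 = 2 (special); 97 ≡ 1 (mod 4), exponent 1; 113 ≡ 1 (mod 4), exponent 1.
All primes ≡ 3 (mod 4) appear to even exponent (or don't appear), so by the two-squares theorem n IS expressible as a sum of two squares.
Step 3: Build a representation. Group n = k² · m with k = 2 and m = 97 · 113 = 10961 (a product of primes ≡ 1 (mod 4)); a representation of m scales to one of n via (k·x)² + (k·y)² = k²(x² + y²). Each prime p ≡ 1 (mod 4) is itself a sum of two squares; find a² by testing p − a² for a perfect square:
  97: 97 − 1² = 96, 97 − 2² = 93, 97 − 3² = 88, 97 − 4² = 81 = 9² ⇒ 97 = 4² + 9².
  113: 113 − 1² = 112, 113 − 2² = 109, 113 − 3² = 104, 113 − 4² = 97, 113 − 5² = 88, 113 − 6² = 77, 113 − 7² = 64 = 8² ⇒ 113 = 7² + 8².
  Combine using the Brahmagupta–Fibonacci identity (a² + b²)(c² + d²) = (ac − bd)² + (ad + bc)² = (ac + bd)² + (ad − bc)²:
  97 · 113 = 10961: from (4² + 9²)(7² + 8²), take (4·7 − 9·8, 4·8 + 9·7) = (28 − 72, 32 + 63) = (-44, 95); dropping signs (only squares matter) gives (44, 95); check 44² + 95² = 1936 + 9025 = 10961 ✓.
  Scale by k = 2: (2·44, 2·95) = (88, 190).
Step 4: Order so x ≤ y and verify: 88² + 190² = 7744 + 36100 = 43844 = n. ✓

n = 43844 = 88² + 190² (one valid representation with x ≤ y).


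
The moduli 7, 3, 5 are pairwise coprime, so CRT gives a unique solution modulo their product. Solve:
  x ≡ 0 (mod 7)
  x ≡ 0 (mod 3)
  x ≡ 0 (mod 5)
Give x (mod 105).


Moduli 7, 3, 5 are pairwise coprime; by CRT there is a unique solution modulo M = 7 · 3 · 5 = 105.
Solve pairwise, accumulating the modulus:
  Start with x ≡ 0 (mod 7).
  Combine with x ≡ 0 (mod 3): since gcd(7, 3) = 1, we get a unique residue mod 21.
    Write x = 0 + 7·t and substitute into x ≡ 0 (mod 3): 7·t ≡ 0 − 0 = 0 (mod 3).
    Reduce coefficients mod 3: 1·t ≡ 0 (mod 3).
    So t ≡ 0 (mod 3).
    Then x = 0 + 7·0 = 0, valid modulo lcm(7, 3) = 21: x ≡ 0 (mod 21).
  Combine with x ≡ 0 (mod 5): since gcd(21, 5) = 1, we get a unique residue mod 105.
    Write x = 0 + 21·t and substitute into x ≡ 0 (mod 5): 21·t ≡ 0 − 0 = 0 (mod 5).
    Reduce coefficients mod 5: 1·t ≡ 0 (mod 5).
    So t ≡ 0 (mod 5).
    Then x = 0 + 21·0 = 0, valid modulo lcm(21, 5) = 105: x ≡ 0 (mod 105).
Verify: 0 mod 7 = 0 ✓, 0 mod 3 = 0 ✓, 0 mod 5 = 0 ✓.

x ≡ 0 (mod 105).


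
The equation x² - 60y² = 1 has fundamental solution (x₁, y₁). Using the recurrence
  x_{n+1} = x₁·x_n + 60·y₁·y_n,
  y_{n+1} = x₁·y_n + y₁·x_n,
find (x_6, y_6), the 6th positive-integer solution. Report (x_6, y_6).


Step 1: Find the fundamental solution (x₁, y₁) of x² - 60y² = 1.
  Expand √60 as a continued fraction. a₀ = ⌊√60⌋ = 7; iterate m_{k+1} = d_k·a_k − m_k, d_{k+1} = (60 − m_{k+1}²)/d_k, a_{k+1} = ⌊(a₀ + m_{k+1})/d_{k+1}⌋ (starting m₀ = 0, d₀ = 1), with convergents p_k = a_k·p_{k-1} + p_{k-2}, q_k = a_k·q_{k-1} + q_{k-2} (p₋₁ = 1, q₋₁ = 0):
  k = 0: a₀ = 7; p₀/q₀ = 7/1; p₀² − 60·q₀² = 49 − 60 = -11.
  k = 1: m = 7, d = 11, a = ⌊(7 + 7)/11⌋ = 1; p/q = (1·7 + 1)/(1·1 + 0) = 8/1; p² − 60·q² = 64 − 60 = 4.
  k = 2: m = 4, d = 4, a = ⌊(7 + 4)/4⌋ = 2; p/q = (2·8 + 7)/(2·1 + 1) = 23/3; p² − 60·q² = 529 − 540 = -11.
  k = 3: m = 4, d = 11, a = ⌊(7 + 4)/11⌋ = 1; p/q = (1·23 + 8)/(1·3 + 1) = 31/4; p² − 60·q² = 961 − 960 = 1.
  The first convergent with p² − 60·q² = 1 gives the fundamental solution (x₁, y₁) = (31, 4).
Step 2: Apply the recurrence (x_{n+1}, y_{n+1}) = (x₁x_n + 60y₁y_n, x₁y_n + y₁x_n) repeatedly.
  From (x_1, y_1) = (31, 4): x_2 = 31·31 + 60·4·4 = 1921; y_2 = 31·4 + 4·31 = 248.
  From (x_2, y_2) = (1921, 248): x_3 = 31·1921 + 60·4·248 = 119071; y_3 = 31·248 + 4·1921 = 15372.
  From (x_3, y_3) = (119071, 15372): x_4 = 31·119071 + 60·4·15372 = 7380481; y_4 = 31·15372 + 4·119071 = 952816.
  From (x_4, y_4) = (7380481, 952816): x_5 = 31·7380481 + 60·4·952816 = 457470751; y_5 = 31·952816 + 4·7380481 = 59059220.
  From (x_5, y_5) = (457470751, 59059220): x_6 = 31·457470751 + 60·4·59059220 = 28355806081; y_6 = 31·59059220 + 4·457470751 = 3660718824.
Step 3: Verify x_6² - 60·y_6² = 804051738503276578561 - 804051738503276578560 = 1 (should be 1). ✓

(x_1, y_1) = (31, 4); (x_6, y_6) = (28355806081, 3660718824).
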